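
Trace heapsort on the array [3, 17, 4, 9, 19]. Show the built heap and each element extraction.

Build heap: [19, 17, 4, 9, 3]
Extract 19: [17, 9, 4, 3, 19]
Extract 17: [9, 3, 4, 17, 19]
Extract 9: [4, 3, 9, 17, 19]
Extract 4: [3, 4, 9, 17, 19]


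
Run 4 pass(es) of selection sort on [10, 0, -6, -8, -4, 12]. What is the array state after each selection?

Pass 1: Select minimum -8 at index 3, swap -> [-8, 0, -6, 10, -4, 12]
Pass 2: Select minimum -6 at index 2, swap -> [-8, -6, 0, 10, -4, 12]
Pass 3: Select minimum -4 at index 4, swap -> [-8, -6, -4, 10, 0, 12]
Pass 4: Select minimum 0 at index 4, swap -> [-8, -6, -4, 0, 10, 12]


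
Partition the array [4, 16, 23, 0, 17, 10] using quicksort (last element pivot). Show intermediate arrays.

Partition 1: pivot=10 at index 2 -> [4, 0, 10, 16, 17, 23]
Partition 2: pivot=0 at index 0 -> [0, 4, 10, 16, 17, 23]
Partition 3: pivot=23 at index 5 -> [0, 4, 10, 16, 17, 23]
Partition 4: pivot=17 at index 4 -> [0, 4, 10, 16, 17, 23]


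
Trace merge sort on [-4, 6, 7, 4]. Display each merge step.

Divide and conquer:
  Merge [-4] + [6] -> [-4, 6]
  Merge [7] + [4] -> [4, 7]
  Merge [-4, 6] + [4, 7] -> [-4, 4, 6, 7]


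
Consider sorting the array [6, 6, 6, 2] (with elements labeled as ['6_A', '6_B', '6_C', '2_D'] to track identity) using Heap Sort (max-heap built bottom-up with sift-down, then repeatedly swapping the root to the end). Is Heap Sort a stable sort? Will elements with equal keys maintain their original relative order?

Trace Heap Sort on the labeled array (the key is the number; the letter only tracks identity):
  Build max-heap: [6_A, 6_B, 6_C, 2_D]
  Swap root 6_A to index 3, re-heapify first 3 -> [6_B, 2_D, 6_C, 6_A]
  Swap root 6_B to index 2, re-heapify first 2 -> [6_C, 2_D, 6_B, 6_A]
  Swap root 6_C to index 1, re-heapify first 1 -> [2_D, 6_C, 6_B, 6_A]
Final order: [2_D, 6_C, 6_B, 6_A]
Equal keys:
  value 6: originally 6_A, 6_B, 6_C; after sorting 6_C, 6_B, 6_A -> order changed
Equal keys were reordered, so Heap Sort is not stable: heap construction and root-to-end swaps move elements without regard to the original order of equal keys. (One such input is enough; an unstable sort may happen to preserve order on other inputs, but it gives no guarantee.)
Answer: Not stable


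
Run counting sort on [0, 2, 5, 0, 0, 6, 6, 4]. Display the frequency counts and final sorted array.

Count array: [3, 0, 1, 0, 1, 1, 2]
(count[i] = number of elements equal to i)
Cumulative count: [3, 3, 4, 4, 5, 6, 8]
Sorted: [0, 0, 0, 2, 4, 5, 6, 6]


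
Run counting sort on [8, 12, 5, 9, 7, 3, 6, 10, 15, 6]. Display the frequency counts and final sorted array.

Count array: [0, 0, 0, 1, 0, 1, 2, 1, 1, 1, 1, 0, 1, 0, 0, 1]
(count[i] = number of elements equal to i)
Cumulative count: [0, 0, 0, 1, 1, 2, 4, 5, 6, 7, 8, 8, 9, 9, 9, 10]
Sorted: [3, 5, 6, 6, 7, 8, 9, 10, 12, 15]


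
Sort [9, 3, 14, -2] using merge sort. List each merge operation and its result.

Divide and conquer:
  Merge [9] + [3] -> [3, 9]
  Merge [14] + [-2] -> [-2, 14]
  Merge [3, 9] + [-2, 14] -> [-2, 3, 9, 14]


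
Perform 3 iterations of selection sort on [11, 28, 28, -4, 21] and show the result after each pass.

Pass 1: Select minimum -4 at index 3, swap -> [-4, 28, 28, 11, 21]
Pass 2: Select minimum 11 at index 3, swap -> [-4, 11, 28, 28, 21]
Pass 3: Select minimum 21 at index 4, swap -> [-4, 11, 21, 28, 28]


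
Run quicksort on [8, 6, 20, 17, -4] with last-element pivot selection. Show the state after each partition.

Partition 1: pivot=-4 at index 0 -> [-4, 6, 20, 17, 8]
Partition 2: pivot=8 at index 2 -> [-4, 6, 8, 17, 20]
Partition 3: pivot=20 at index 4 -> [-4, 6, 8, 17, 20]


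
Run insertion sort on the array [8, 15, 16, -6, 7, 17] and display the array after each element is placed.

First element 8 is already 'sorted'
Insert 15: shifted 0 elements -> [8, 15, 16, -6, 7, 17]
Insert 16: shifted 0 elements -> [8, 15, 16, -6, 7, 17]
Insert -6: shifted 3 elements -> [-6, 8, 15, 16, 7, 17]
Insert 7: shifted 3 elements -> [-6, 7, 8, 15, 16, 17]
Insert 17: shifted 0 elements -> [-6, 7, 8, 15, 16, 17]


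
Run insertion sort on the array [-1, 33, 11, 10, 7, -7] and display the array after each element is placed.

First element -1 is already 'sorted'
Insert 33: shifted 0 elements -> [-1, 33, 11, 10, 7, -7]
Insert 11: shifted 1 elements -> [-1, 11, 33, 10, 7, -7]
Insert 10: shifted 2 elements -> [-1, 10, 11, 33, 7, -7]
Insert 7: shifted 3 elements -> [-1, 7, 10, 11, 33, -7]
Insert -7: shifted 5 elements -> [-7, -1, 7, 10, 11, 33]


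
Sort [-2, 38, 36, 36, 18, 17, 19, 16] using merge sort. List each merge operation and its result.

Divide and conquer:
  Merge [-2] + [38] -> [-2, 38]
  Merge [36] + [36] -> [36, 36]
  Merge [-2, 38] + [36, 36] -> [-2, 36, 36, 38]
  Merge [18] + [17] -> [17, 18]
  Merge [19] + [16] -> [16, 19]
  Merge [17, 18] + [16, 19] -> [16, 17, 18, 19]
  Merge [-2, 36, 36, 38] + [16, 17, 18, 19] -> [-2, 16, 17, 18, 19, 36, 36, 38]


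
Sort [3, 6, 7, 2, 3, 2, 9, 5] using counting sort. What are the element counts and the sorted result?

Count array: [0, 0, 2, 2, 0, 1, 1, 1, 0, 1]
(count[i] = number of elements equal to i)
Cumulative count: [0, 0, 2, 4, 4, 5, 6, 7, 7, 8]
Sorted: [2, 2, 3, 3, 5, 6, 7, 9]


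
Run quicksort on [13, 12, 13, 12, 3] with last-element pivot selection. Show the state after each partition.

Partition 1: pivot=3 at index 0 -> [3, 12, 13, 12, 13]
Partition 2: pivot=13 at index 4 -> [3, 12, 13, 12, 13]
Partition 3: pivot=12 at index 2 -> [3, 12, 12, 13, 13]


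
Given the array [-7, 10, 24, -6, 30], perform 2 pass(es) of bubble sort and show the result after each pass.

After pass 1: [-7, 10, -6, 24, 30] (1 swaps)
After pass 2: [-7, -6, 10, 24, 30] (1 swaps)
Total swaps: 2


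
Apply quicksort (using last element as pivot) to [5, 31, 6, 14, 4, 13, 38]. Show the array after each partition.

Partition 1: pivot=38 at index 6 -> [5, 31, 6, 14, 4, 13, 38]
Partition 2: pivot=13 at index 3 -> [5, 6, 4, 13, 31, 14, 38]
Partition 3: pivot=4 at index 0 -> [4, 6, 5, 13, 31, 14, 38]
Partition 4: pivot=5 at index 1 -> [4, 5, 6, 13, 31, 14, 38]
Partition 5: pivot=14 at index 4 -> [4, 5, 6, 13, 14, 31, 38]


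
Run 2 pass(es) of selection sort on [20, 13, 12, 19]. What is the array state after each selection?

Pass 1: Select minimum 12 at index 2, swap -> [12, 13, 20, 19]
Pass 2: Select minimum 13 at index 1, swap -> [12, 13, 20, 19]


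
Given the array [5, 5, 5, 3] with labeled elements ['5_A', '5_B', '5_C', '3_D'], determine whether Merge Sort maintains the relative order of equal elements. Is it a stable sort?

Trace Merge Sort on the labeled array (the key is the number; the letter only tracks identity):
  Merge [5_A] + [5_B] -> [5_A, 5_B]
  Merge [5_C] + [3_D] -> [3_D, 5_C]
  Merge [5_A, 5_B] + [3_D, 5_C] -> [3_D, 5_A, 5_B, 5_C]
Final order: [3_D, 5_A, 5_B, 5_C]
Equal keys:
  value 5: originally 5_A, 5_B, 5_C; after sorting 5_A, 5_B, 5_C -> order preserved
All equal keys kept their original relative order. Merge Sort is stable: when the heads of the two halves are equal the merge takes from the left half first.
Answer: Stable


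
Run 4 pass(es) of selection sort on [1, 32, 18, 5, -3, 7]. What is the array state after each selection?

Pass 1: Select minimum -3 at index 4, swap -> [-3, 32, 18, 5, 1, 7]
Pass 2: Select minimum 1 at index 4, swap -> [-3, 1, 18, 5, 32, 7]
Pass 3: Select minimum 5 at index 3, swap -> [-3, 1, 5, 18, 32, 7]
Pass 4: Select minimum 7 at index 5, swap -> [-3, 1, 5, 7, 32, 18]


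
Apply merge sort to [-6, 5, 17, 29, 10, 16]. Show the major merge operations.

Divide and conquer:
  Merge [5] + [17] -> [5, 17]
  Merge [-6] + [5, 17] -> [-6, 5, 17]
  Merge [10] + [16] -> [10, 16]
  Merge [29] + [10, 16] -> [10, 16, 29]
  Merge [-6, 5, 17] + [10, 16, 29] -> [-6, 5, 10, 16, 17, 29]


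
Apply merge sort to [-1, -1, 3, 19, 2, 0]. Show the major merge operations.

Divide and conquer:
  Merge [-1] + [3] -> [-1, 3]
  Merge [-1] + [-1, 3] -> [-1, -1, 3]
  Merge [2] + [0] -> [0, 2]
  Merge [19] + [0, 2] -> [0, 2, 19]
  Merge [-1, -1, 3] + [0, 2, 19] -> [-1, -1, 0, 2, 3, 19]


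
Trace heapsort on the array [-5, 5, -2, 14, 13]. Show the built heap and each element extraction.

Build heap: [14, 13, -2, 5, -5]
Extract 14: [13, 5, -2, -5, 14]
Extract 13: [5, -5, -2, 13, 14]
Extract 5: [-2, -5, 5, 13, 14]
Extract -2: [-5, -2, 5, 13, 14]


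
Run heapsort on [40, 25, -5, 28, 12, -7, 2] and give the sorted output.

Build heap: [40, 28, 2, 25, 12, -7, -5]
Extract 40: [28, 25, 2, -5, 12, -7, 40]
Extract 28: [25, 12, 2, -5, -7, 28, 40]
Extract 25: [12, -5, 2, -7, 25, 28, 40]
Extract 12: [2, -5, -7, 12, 25, 28, 40]
Extract 2: [-5, -7, 2, 12, 25, 28, 40]
Extract -5: [-7, -5, 2, 12, 25, 28, 40]


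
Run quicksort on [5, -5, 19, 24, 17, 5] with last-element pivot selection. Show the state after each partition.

Partition 1: pivot=5 at index 2 -> [5, -5, 5, 24, 17, 19]
Partition 2: pivot=-5 at index 0 -> [-5, 5, 5, 24, 17, 19]
Partition 3: pivot=19 at index 4 -> [-5, 5, 5, 17, 19, 24]


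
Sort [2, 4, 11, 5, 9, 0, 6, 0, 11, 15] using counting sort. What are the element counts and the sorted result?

Count array: [2, 0, 1, 0, 1, 1, 1, 0, 0, 1, 0, 2, 0, 0, 0, 1]
(count[i] = number of elements equal to i)
Cumulative count: [2, 2, 3, 3, 4, 5, 6, 6, 6, 7, 7, 9, 9, 9, 9, 10]
Sorted: [0, 0, 2, 4, 5, 6, 9, 11, 11, 15]


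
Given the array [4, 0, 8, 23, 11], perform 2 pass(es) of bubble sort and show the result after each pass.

After pass 1: [0, 4, 8, 11, 23] (2 swaps)
After pass 2: [0, 4, 8, 11, 23] (0 swaps)
Total swaps: 2


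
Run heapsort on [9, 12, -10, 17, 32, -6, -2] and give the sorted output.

Build heap: [32, 17, -2, 9, 12, -6, -10]
Extract 32: [17, 12, -2, 9, -10, -6, 32]
Extract 17: [12, 9, -2, -6, -10, 17, 32]
Extract 12: [9, -6, -2, -10, 12, 17, 32]
Extract 9: [-2, -6, -10, 9, 12, 17, 32]
Extract -2: [-6, -10, -2, 9, 12, 17, 32]
Extract -6: [-10, -6, -2, 9, 12, 17, 32]


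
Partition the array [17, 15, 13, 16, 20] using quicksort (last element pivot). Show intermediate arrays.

Partition 1: pivot=20 at index 4 -> [17, 15, 13, 16, 20]
Partition 2: pivot=16 at index 2 -> [15, 13, 16, 17, 20]
Partition 3: pivot=13 at index 0 -> [13, 15, 16, 17, 20]


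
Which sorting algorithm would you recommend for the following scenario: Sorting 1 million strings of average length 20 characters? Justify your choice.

Best choice: MSD radix sort or Mergesort
Reason: MSD radix sort is a non-comparison sort that buckets the strings by successive character positions, running in time proportional to the total number of characters examined rather than O(n log n) string comparisons; mergesort is a stable O(n log n)-comparison alternative that works for arbitrary variable-length keys


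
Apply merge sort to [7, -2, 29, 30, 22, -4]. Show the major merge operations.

Divide and conquer:
  Merge [-2] + [29] -> [-2, 29]
  Merge [7] + [-2, 29] -> [-2, 7, 29]
  Merge [22] + [-4] -> [-4, 22]
  Merge [30] + [-4, 22] -> [-4, 22, 30]
  Merge [-2, 7, 29] + [-4, 22, 30] -> [-4, -2, 7, 22, 29, 30]


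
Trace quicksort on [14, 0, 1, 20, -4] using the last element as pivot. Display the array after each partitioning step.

Partition 1: pivot=-4 at index 0 -> [-4, 0, 1, 20, 14]
Partition 2: pivot=14 at index 3 -> [-4, 0, 1, 14, 20]
Partition 3: pivot=1 at index 2 -> [-4, 0, 1, 14, 20]


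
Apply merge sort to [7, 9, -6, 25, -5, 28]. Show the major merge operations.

Divide and conquer:
  Merge [9] + [-6] -> [-6, 9]
  Merge [7] + [-6, 9] -> [-6, 7, 9]
  Merge [-5] + [28] -> [-5, 28]
  Merge [25] + [-5, 28] -> [-5, 25, 28]
  Merge [-6, 7, 9] + [-5, 25, 28] -> [-6, -5, 7, 9, 25, 28]


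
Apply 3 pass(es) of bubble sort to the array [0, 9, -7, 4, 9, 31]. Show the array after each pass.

After pass 1: [0, -7, 4, 9, 9, 31] (2 swaps)
After pass 2: [-7, 0, 4, 9, 9, 31] (1 swaps)
After pass 3: [-7, 0, 4, 9, 9, 31] (0 swaps)
Total swaps: 3


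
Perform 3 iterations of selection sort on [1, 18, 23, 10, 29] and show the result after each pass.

Pass 1: Select minimum 1 at index 0, swap -> [1, 18, 23, 10, 29]
Pass 2: Select minimum 10 at index 3, swap -> [1, 10, 23, 18, 29]
Pass 3: Select minimum 18 at index 3, swap -> [1, 10, 18, 23, 29]


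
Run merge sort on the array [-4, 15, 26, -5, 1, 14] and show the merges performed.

Divide and conquer:
  Merge [15] + [26] -> [15, 26]
  Merge [-4] + [15, 26] -> [-4, 15, 26]
  Merge [1] + [14] -> [1, 14]
  Merge [-5] + [1, 14] -> [-5, 1, 14]
  Merge [-4, 15, 26] + [-5, 1, 14] -> [-5, -4, 1, 14, 15, 26]


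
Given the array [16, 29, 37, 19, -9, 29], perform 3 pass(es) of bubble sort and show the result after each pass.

After pass 1: [16, 29, 19, -9, 29, 37] (3 swaps)
After pass 2: [16, 19, -9, 29, 29, 37] (2 swaps)
After pass 3: [16, -9, 19, 29, 29, 37] (1 swaps)
Total swaps: 6


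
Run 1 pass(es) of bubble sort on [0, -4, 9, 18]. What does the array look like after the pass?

After pass 1: [-4, 0, 9, 18] (1 swaps)
Total swaps: 1


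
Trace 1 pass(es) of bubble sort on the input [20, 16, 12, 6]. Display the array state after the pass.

After pass 1: [16, 12, 6, 20] (3 swaps)
Total swaps: 3


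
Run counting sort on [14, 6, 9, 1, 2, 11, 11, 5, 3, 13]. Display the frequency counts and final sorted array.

Count array: [0, 1, 1, 1, 0, 1, 1, 0, 0, 1, 0, 2, 0, 1, 1]
(count[i] = number of elements equal to i)
Cumulative count: [0, 1, 2, 3, 3, 4, 5, 5, 5, 6, 6, 8, 8, 9, 10]
Sorted: [1, 2, 3, 5, 6, 9, 11, 11, 13, 14]


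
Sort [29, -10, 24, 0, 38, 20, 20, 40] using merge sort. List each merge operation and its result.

Divide and conquer:
  Merge [29] + [-10] -> [-10, 29]
  Merge [24] + [0] -> [0, 24]
  Merge [-10, 29] + [0, 24] -> [-10, 0, 24, 29]
  Merge [38] + [20] -> [20, 38]
  Merge [20] + [40] -> [20, 40]
  Merge [20, 38] + [20, 40] -> [20, 20, 38, 40]
  Merge [-10, 0, 24, 29] + [20, 20, 38, 40] -> [-10, 0, 20, 20, 24, 29, 38, 40]


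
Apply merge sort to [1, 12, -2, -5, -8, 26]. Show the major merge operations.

Divide and conquer:
  Merge [12] + [-2] -> [-2, 12]
  Merge [1] + [-2, 12] -> [-2, 1, 12]
  Merge [-8] + [26] -> [-8, 26]
  Merge [-5] + [-8, 26] -> [-8, -5, 26]
  Merge [-2, 1, 12] + [-8, -5, 26] -> [-8, -5, -2, 1, 12, 26]


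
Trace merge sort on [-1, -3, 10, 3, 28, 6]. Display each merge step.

Divide and conquer:
  Merge [-3] + [10] -> [-3, 10]
  Merge [-1] + [-3, 10] -> [-3, -1, 10]
  Merge [28] + [6] -> [6, 28]
  Merge [3] + [6, 28] -> [3, 6, 28]
  Merge [-3, -1, 10] + [3, 6, 28] -> [-3, -1, 3, 6, 10, 28]


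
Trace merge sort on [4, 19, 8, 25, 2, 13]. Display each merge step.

Divide and conquer:
  Merge [19] + [8] -> [8, 19]
  Merge [4] + [8, 19] -> [4, 8, 19]
  Merge [2] + [13] -> [2, 13]
  Merge [25] + [2, 13] -> [2, 13, 25]
  Merge [4, 8, 19] + [2, 13, 25] -> [2, 4, 8, 13, 19, 25]


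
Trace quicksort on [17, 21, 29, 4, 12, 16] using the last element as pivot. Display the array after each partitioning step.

Partition 1: pivot=16 at index 2 -> [4, 12, 16, 17, 21, 29]
Partition 2: pivot=12 at index 1 -> [4, 12, 16, 17, 21, 29]
Partition 3: pivot=29 at index 5 -> [4, 12, 16, 17, 21, 29]
Partition 4: pivot=21 at index 4 -> [4, 12, 16, 17, 21, 29]


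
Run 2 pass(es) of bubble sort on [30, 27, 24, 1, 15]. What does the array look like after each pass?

After pass 1: [27, 24, 1, 15, 30] (4 swaps)
After pass 2: [24, 1, 15, 27, 30] (3 swaps)
Total swaps: 7


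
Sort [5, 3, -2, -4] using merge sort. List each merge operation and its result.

Divide and conquer:
  Merge [5] + [3] -> [3, 5]
  Merge [-2] + [-4] -> [-4, -2]
  Merge [3, 5] + [-4, -2] -> [-4, -2, 3, 5]


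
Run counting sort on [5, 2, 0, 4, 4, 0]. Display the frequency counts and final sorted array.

Count array: [2, 0, 1, 0, 2, 1]
(count[i] = number of elements equal to i)
Cumulative count: [2, 2, 3, 3, 5, 6]
Sorted: [0, 0, 2, 4, 4, 5]


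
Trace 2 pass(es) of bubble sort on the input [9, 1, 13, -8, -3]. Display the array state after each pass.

After pass 1: [1, 9, -8, -3, 13] (3 swaps)
After pass 2: [1, -8, -3, 9, 13] (2 swaps)
Total swaps: 5


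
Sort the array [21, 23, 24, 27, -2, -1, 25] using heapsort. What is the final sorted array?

Build heap: [27, 23, 25, 21, -2, -1, 24]
Extract 27: [25, 23, 24, 21, -2, -1, 27]
Extract 25: [24, 23, -1, 21, -2, 25, 27]
Extract 24: [23, 21, -1, -2, 24, 25, 27]
Extract 23: [21, -2, -1, 23, 24, 25, 27]
Extract 21: [-1, -2, 21, 23, 24, 25, 27]
Extract -1: [-2, -1, 21, 23, 24, 25, 27]


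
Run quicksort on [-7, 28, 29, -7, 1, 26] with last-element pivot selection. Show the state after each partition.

Partition 1: pivot=26 at index 3 -> [-7, -7, 1, 26, 29, 28]
Partition 2: pivot=1 at index 2 -> [-7, -7, 1, 26, 29, 28]
Partition 3: pivot=-7 at index 1 -> [-7, -7, 1, 26, 29, 28]
Partition 4: pivot=28 at index 4 -> [-7, -7, 1, 26, 28, 29]


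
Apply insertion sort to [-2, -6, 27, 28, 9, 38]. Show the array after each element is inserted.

First element -2 is already 'sorted'
Insert -6: shifted 1 elements -> [-6, -2, 27, 28, 9, 38]
Insert 27: shifted 0 elements -> [-6, -2, 27, 28, 9, 38]
Insert 28: shifted 0 elements -> [-6, -2, 27, 28, 9, 38]
Insert 9: shifted 2 elements -> [-6, -2, 9, 27, 28, 38]
Insert 38: shifted 0 elements -> [-6, -2, 9, 27, 28, 38]


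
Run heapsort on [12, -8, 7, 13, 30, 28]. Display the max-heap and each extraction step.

Build heap: [30, 13, 28, 12, -8, 7]
Extract 30: [28, 13, 7, 12, -8, 30]
Extract 28: [13, 12, 7, -8, 28, 30]
Extract 13: [12, -8, 7, 13, 28, 30]
Extract 12: [7, -8, 12, 13, 28, 30]
Extract 7: [-8, 7, 12, 13, 28, 30]


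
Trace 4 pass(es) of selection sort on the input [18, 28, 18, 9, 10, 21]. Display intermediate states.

Pass 1: Select minimum 9 at index 3, swap -> [9, 28, 18, 18, 10, 21]
Pass 2: Select minimum 10 at index 4, swap -> [9, 10, 18, 18, 28, 21]
Pass 3: Select minimum 18 at index 2, swap -> [9, 10, 18, 18, 28, 21]
Pass 4: Select minimum 18 at index 3, swap -> [9, 10, 18, 18, 28, 21]


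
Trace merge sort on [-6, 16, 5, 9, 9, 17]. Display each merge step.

Divide and conquer:
  Merge [16] + [5] -> [5, 16]
  Merge [-6] + [5, 16] -> [-6, 5, 16]
  Merge [9] + [17] -> [9, 17]
  Merge [9] + [9, 17] -> [9, 9, 17]
  Merge [-6, 5, 16] + [9, 9, 17] -> [-6, 5, 9, 9, 16, 17]


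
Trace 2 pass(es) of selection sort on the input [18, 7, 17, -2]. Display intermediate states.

Pass 1: Select minimum -2 at index 3, swap -> [-2, 7, 17, 18]
Pass 2: Select minimum 7 at index 1, swap -> [-2, 7, 17, 18]


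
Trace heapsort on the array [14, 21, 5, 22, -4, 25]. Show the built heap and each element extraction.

Build heap: [25, 22, 14, 21, -4, 5]
Extract 25: [22, 21, 14, 5, -4, 25]
Extract 22: [21, 5, 14, -4, 22, 25]
Extract 21: [14, 5, -4, 21, 22, 25]
Extract 14: [5, -4, 14, 21, 22, 25]
Extract 5: [-4, 5, 14, 21, 22, 25]


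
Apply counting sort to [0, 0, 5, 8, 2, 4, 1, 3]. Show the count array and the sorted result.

Count array: [2, 1, 1, 1, 1, 1, 0, 0, 1]
(count[i] = number of elements equal to i)
Cumulative count: [2, 3, 4, 5, 6, 7, 7, 7, 8]
Sorted: [0, 0, 1, 2, 3, 4, 5, 8]


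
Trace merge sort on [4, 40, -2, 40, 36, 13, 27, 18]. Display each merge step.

Divide and conquer:
  Merge [4] + [40] -> [4, 40]
  Merge [-2] + [40] -> [-2, 40]
  Merge [4, 40] + [-2, 40] -> [-2, 4, 40, 40]
  Merge [36] + [13] -> [13, 36]
  Merge [27] + [18] -> [18, 27]
  Merge [13, 36] + [18, 27] -> [13, 18, 27, 36]
  Merge [-2, 4, 40, 40] + [13, 18, 27, 36] -> [-2, 4, 13, 18, 27, 36, 40, 40]


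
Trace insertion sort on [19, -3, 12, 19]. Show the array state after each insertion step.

First element 19 is already 'sorted'
Insert -3: shifted 1 elements -> [-3, 19, 12, 19]
Insert 12: shifted 1 elements -> [-3, 12, 19, 19]
Insert 19: shifted 0 elements -> [-3, 12, 19, 19]


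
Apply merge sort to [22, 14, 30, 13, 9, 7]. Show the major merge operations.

Divide and conquer:
  Merge [14] + [30] -> [14, 30]
  Merge [22] + [14, 30] -> [14, 22, 30]
  Merge [9] + [7] -> [7, 9]
  Merge [13] + [7, 9] -> [7, 9, 13]
  Merge [14, 22, 30] + [7, 9, 13] -> [7, 9, 13, 14, 22, 30]


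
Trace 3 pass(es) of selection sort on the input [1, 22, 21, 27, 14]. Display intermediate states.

Pass 1: Select minimum 1 at index 0, swap -> [1, 22, 21, 27, 14]
Pass 2: Select minimum 14 at index 4, swap -> [1, 14, 21, 27, 22]
Pass 3: Select minimum 21 at index 2, swap -> [1, 14, 21, 27, 22]


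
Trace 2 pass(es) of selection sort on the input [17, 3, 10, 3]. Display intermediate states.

Pass 1: Select minimum 3 at index 1, swap -> [3, 17, 10, 3]
Pass 2: Select minimum 3 at index 3, swap -> [3, 3, 10, 17]


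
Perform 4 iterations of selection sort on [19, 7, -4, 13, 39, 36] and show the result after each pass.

Pass 1: Select minimum -4 at index 2, swap -> [-4, 7, 19, 13, 39, 36]
Pass 2: Select minimum 7 at index 1, swap -> [-4, 7, 19, 13, 39, 36]
Pass 3: Select minimum 13 at index 3, swap -> [-4, 7, 13, 19, 39, 36]
Pass 4: Select minimum 19 at index 3, swap -> [-4, 7, 13, 19, 39, 36]


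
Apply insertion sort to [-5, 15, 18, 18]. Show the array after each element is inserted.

First element -5 is already 'sorted'
Insert 15: shifted 0 elements -> [-5, 15, 18, 18]
Insert 18: shifted 0 elements -> [-5, 15, 18, 18]
Insert 18: shifted 0 elements -> [-5, 15, 18, 18]


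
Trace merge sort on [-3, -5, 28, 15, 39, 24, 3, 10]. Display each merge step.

Divide and conquer:
  Merge [-3] + [-5] -> [-5, -3]
  Merge [28] + [15] -> [15, 28]
  Merge [-5, -3] + [15, 28] -> [-5, -3, 15, 28]
  Merge [39] + [24] -> [24, 39]
  Merge [3] + [10] -> [3, 10]
  Merge [24, 39] + [3, 10] -> [3, 10, 24, 39]
  Merge [-5, -3, 15, 28] + [3, 10, 24, 39] -> [-5, -3, 3, 10, 15, 24, 28, 39]


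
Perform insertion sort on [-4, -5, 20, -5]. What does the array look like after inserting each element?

First element -4 is already 'sorted'
Insert -5: shifted 1 elements -> [-5, -4, 20, -5]
Insert 20: shifted 0 elements -> [-5, -4, 20, -5]
Insert -5: shifted 2 elements -> [-5, -5, -4, 20]


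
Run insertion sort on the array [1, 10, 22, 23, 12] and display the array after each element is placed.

First element 1 is already 'sorted'
Insert 10: shifted 0 elements -> [1, 10, 22, 23, 12]
Insert 22: shifted 0 elements -> [1, 10, 22, 23, 12]
Insert 23: shifted 0 elements -> [1, 10, 22, 23, 12]
Insert 12: shifted 2 elements -> [1, 10, 12, 22, 23]


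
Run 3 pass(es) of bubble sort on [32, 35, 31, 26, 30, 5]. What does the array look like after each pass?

After pass 1: [32, 31, 26, 30, 5, 35] (4 swaps)
After pass 2: [31, 26, 30, 5, 32, 35] (4 swaps)
After pass 3: [26, 30, 5, 31, 32, 35] (3 swaps)
Total swaps: 11


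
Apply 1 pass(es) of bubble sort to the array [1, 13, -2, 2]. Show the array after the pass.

After pass 1: [1, -2, 2, 13] (2 swaps)
Total swaps: 2


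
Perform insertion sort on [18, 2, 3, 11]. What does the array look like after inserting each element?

First element 18 is already 'sorted'
Insert 2: shifted 1 elements -> [2, 18, 3, 11]
Insert 3: shifted 1 elements -> [2, 3, 18, 11]
Insert 11: shifted 1 elements -> [2, 3, 11, 18]


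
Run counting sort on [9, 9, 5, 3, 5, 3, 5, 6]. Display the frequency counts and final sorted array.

Count array: [0, 0, 0, 2, 0, 3, 1, 0, 0, 2]
(count[i] = number of elements equal to i)
Cumulative count: [0, 0, 0, 2, 2, 5, 6, 6, 6, 8]
Sorted: [3, 3, 5, 5, 5, 6, 9, 9]


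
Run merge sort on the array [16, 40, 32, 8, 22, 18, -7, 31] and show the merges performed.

Divide and conquer:
  Merge [16] + [40] -> [16, 40]
  Merge [32] + [8] -> [8, 32]
  Merge [16, 40] + [8, 32] -> [8, 16, 32, 40]
  Merge [22] + [18] -> [18, 22]
  Merge [-7] + [31] -> [-7, 31]
  Merge [18, 22] + [-7, 31] -> [-7, 18, 22, 31]
  Merge [8, 16, 32, 40] + [-7, 18, 22, 31] -> [-7, 8, 16, 18, 22, 31, 32, 40]


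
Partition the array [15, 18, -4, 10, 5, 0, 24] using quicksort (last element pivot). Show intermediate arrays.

Partition 1: pivot=24 at index 6 -> [15, 18, -4, 10, 5, 0, 24]
Partition 2: pivot=0 at index 1 -> [-4, 0, 15, 10, 5, 18, 24]
Partition 3: pivot=18 at index 5 -> [-4, 0, 15, 10, 5, 18, 24]
Partition 4: pivot=5 at index 2 -> [-4, 0, 5, 10, 15, 18, 24]
Partition 5: pivot=15 at index 4 -> [-4, 0, 5, 10, 15, 18, 24]


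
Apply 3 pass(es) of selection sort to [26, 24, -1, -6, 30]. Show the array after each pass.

Pass 1: Select minimum -6 at index 3, swap -> [-6, 24, -1, 26, 30]
Pass 2: Select minimum -1 at index 2, swap -> [-6, -1, 24, 26, 30]
Pass 3: Select minimum 24 at index 2, swap -> [-6, -1, 24, 26, 30]


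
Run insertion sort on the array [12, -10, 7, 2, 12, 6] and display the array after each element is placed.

First element 12 is already 'sorted'
Insert -10: shifted 1 elements -> [-10, 12, 7, 2, 12, 6]
Insert 7: shifted 1 elements -> [-10, 7, 12, 2, 12, 6]
Insert 2: shifted 2 elements -> [-10, 2, 7, 12, 12, 6]
Insert 12: shifted 0 elements -> [-10, 2, 7, 12, 12, 6]
Insert 6: shifted 3 elements -> [-10, 2, 6, 7, 12, 12]


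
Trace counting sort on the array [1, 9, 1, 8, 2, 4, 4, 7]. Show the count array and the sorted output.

Count array: [0, 2, 1, 0, 2, 0, 0, 1, 1, 1]
(count[i] = number of elements equal to i)
Cumulative count: [0, 2, 3, 3, 5, 5, 5, 6, 7, 8]
Sorted: [1, 1, 2, 4, 4, 7, 8, 9]


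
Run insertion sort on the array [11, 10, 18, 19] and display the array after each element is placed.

First element 11 is already 'sorted'
Insert 10: shifted 1 elements -> [10, 11, 18, 19]
Insert 18: shifted 0 elements -> [10, 11, 18, 19]
Insert 19: shifted 0 elements -> [10, 11, 18, 19]


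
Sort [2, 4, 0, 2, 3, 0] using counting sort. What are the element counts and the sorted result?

Count array: [2, 0, 2, 1, 1]
(count[i] = number of elements equal to i)
Cumulative count: [2, 2, 4, 5, 6]
Sorted: [0, 0, 2, 2, 3, 4]


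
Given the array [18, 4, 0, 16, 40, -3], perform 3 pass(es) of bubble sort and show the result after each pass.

After pass 1: [4, 0, 16, 18, -3, 40] (4 swaps)
After pass 2: [0, 4, 16, -3, 18, 40] (2 swaps)
After pass 3: [0, 4, -3, 16, 18, 40] (1 swaps)
Total swaps: 7


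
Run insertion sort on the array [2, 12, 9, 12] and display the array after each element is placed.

First element 2 is already 'sorted'
Insert 12: shifted 0 elements -> [2, 12, 9, 12]
Insert 9: shifted 1 elements -> [2, 9, 12, 12]
Insert 12: shifted 0 elements -> [2, 9, 12, 12]


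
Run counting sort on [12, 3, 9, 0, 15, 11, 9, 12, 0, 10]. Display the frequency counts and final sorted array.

Count array: [2, 0, 0, 1, 0, 0, 0, 0, 0, 2, 1, 1, 2, 0, 0, 1]
(count[i] = number of elements equal to i)
Cumulative count: [2, 2, 2, 3, 3, 3, 3, 3, 3, 5, 6, 7, 9, 9, 9, 10]
Sorted: [0, 0, 3, 9, 9, 10, 11, 12, 12, 15]


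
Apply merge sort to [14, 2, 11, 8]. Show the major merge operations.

Divide and conquer:
  Merge [14] + [2] -> [2, 14]
  Merge [11] + [8] -> [8, 11]
  Merge [2, 14] + [8, 11] -> [2, 8, 11, 14]


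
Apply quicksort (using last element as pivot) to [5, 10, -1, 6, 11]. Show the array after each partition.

Partition 1: pivot=11 at index 4 -> [5, 10, -1, 6, 11]
Partition 2: pivot=6 at index 2 -> [5, -1, 6, 10, 11]
Partition 3: pivot=-1 at index 0 -> [-1, 5, 6, 10, 11]


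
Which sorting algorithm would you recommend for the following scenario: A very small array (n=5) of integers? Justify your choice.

Best choice: Insertion sort
Reason: For tiny inputs the O(n^2) overhead is negligible and insertion sort has minimal constant factors


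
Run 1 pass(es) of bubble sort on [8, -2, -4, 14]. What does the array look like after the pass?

After pass 1: [-2, -4, 8, 14] (2 swaps)
Total swaps: 2


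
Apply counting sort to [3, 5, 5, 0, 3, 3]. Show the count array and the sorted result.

Count array: [1, 0, 0, 3, 0, 2]
(count[i] = number of elements equal to i)
Cumulative count: [1, 1, 1, 4, 4, 6]
Sorted: [0, 3, 3, 3, 5, 5]


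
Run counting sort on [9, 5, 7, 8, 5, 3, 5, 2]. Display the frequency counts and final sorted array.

Count array: [0, 0, 1, 1, 0, 3, 0, 1, 1, 1]
(count[i] = number of elements equal to i)
Cumulative count: [0, 0, 1, 2, 2, 5, 5, 6, 7, 8]
Sorted: [2, 3, 5, 5, 5, 7, 8, 9]


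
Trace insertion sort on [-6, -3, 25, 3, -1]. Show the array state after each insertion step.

First element -6 is already 'sorted'
Insert -3: shifted 0 elements -> [-6, -3, 25, 3, -1]
Insert 25: shifted 0 elements -> [-6, -3, 25, 3, -1]
Insert 3: shifted 1 elements -> [-6, -3, 3, 25, -1]
Insert -1: shifted 2 elements -> [-6, -3, -1, 3, 25]


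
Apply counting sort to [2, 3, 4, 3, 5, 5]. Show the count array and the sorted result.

Count array: [0, 0, 1, 2, 1, 2]
(count[i] = number of elements equal to i)
Cumulative count: [0, 0, 1, 3, 4, 6]
Sorted: [2, 3, 3, 4, 5, 5]


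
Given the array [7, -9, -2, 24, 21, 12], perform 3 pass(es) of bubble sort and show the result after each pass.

After pass 1: [-9, -2, 7, 21, 12, 24] (4 swaps)
After pass 2: [-9, -2, 7, 12, 21, 24] (1 swaps)
After pass 3: [-9, -2, 7, 12, 21, 24] (0 swaps)
Total swaps: 5


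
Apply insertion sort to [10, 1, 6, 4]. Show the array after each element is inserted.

First element 10 is already 'sorted'
Insert 1: shifted 1 elements -> [1, 10, 6, 4]
Insert 6: shifted 1 elements -> [1, 6, 10, 4]
Insert 4: shifted 2 elements -> [1, 4, 6, 10]


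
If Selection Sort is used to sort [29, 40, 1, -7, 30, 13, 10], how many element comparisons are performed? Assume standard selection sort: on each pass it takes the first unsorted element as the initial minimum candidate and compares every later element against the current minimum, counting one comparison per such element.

Pass 1: scan indices 1..6 for the minimum = 6 comparison(s); min is -7, place at index 0 -> [-7, 40, 1, 29, 30, 13, 10]
Pass 2: scan indices 2..6 for the minimum = 5 comparison(s); min is 1, place at index 1 -> [-7, 1, 40, 29, 30, 13, 10]
Pass 3: scan indices 3..6 for the minimum = 4 comparison(s); min is 10, place at index 2 -> [-7, 1, 10, 29, 30, 13, 40]
Pass 4: scan indices 4..6 for the minimum = 3 comparison(s); min is 13, place at index 3 -> [-7, 1, 10, 13, 30, 29, 40]
Pass 5: scan indices 5..6 for the minimum = 2 comparison(s); min is 29, place at index 4 -> [-7, 1, 10, 13, 29, 30, 40]
Pass 6: scan indices 6..6 for the minimum = 1 comparison(s); min is 30, place at index 5 -> [-7, 1, 10, 13, 29, 30, 40]
Selection sort always scans the whole unsorted suffix, so the count is (n-1) + (n-2) + ... + 1 = n(n-1)/2 = 7*6/2 = 21 regardless of the input order.
Total comparisons: 6 + 5 + 4 + 3 + 2 + 1 = 21


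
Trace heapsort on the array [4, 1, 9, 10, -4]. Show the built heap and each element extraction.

Build heap: [10, 4, 9, 1, -4]
Extract 10: [9, 4, -4, 1, 10]
Extract 9: [4, 1, -4, 9, 10]
Extract 4: [1, -4, 4, 9, 10]
Extract 1: [-4, 1, 4, 9, 10]


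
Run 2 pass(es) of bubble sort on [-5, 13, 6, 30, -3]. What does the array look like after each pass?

After pass 1: [-5, 6, 13, -3, 30] (2 swaps)
After pass 2: [-5, 6, -3, 13, 30] (1 swaps)
Total swaps: 3


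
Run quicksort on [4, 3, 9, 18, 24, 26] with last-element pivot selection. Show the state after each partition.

Partition 1: pivot=26 at index 5 -> [4, 3, 9, 18, 24, 26]
Partition 2: pivot=24 at index 4 -> [4, 3, 9, 18, 24, 26]
Partition 3: pivot=18 at index 3 -> [4, 3, 9, 18, 24, 26]
Partition 4: pivot=9 at index 2 -> [4, 3, 9, 18, 24, 26]
Partition 5: pivot=3 at index 0 -> [3, 4, 9, 18, 24, 26]


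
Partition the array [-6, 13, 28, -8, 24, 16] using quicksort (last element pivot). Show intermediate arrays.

Partition 1: pivot=16 at index 3 -> [-6, 13, -8, 16, 24, 28]
Partition 2: pivot=-8 at index 0 -> [-8, 13, -6, 16, 24, 28]
Partition 3: pivot=-6 at index 1 -> [-8, -6, 13, 16, 24, 28]
Partition 4: pivot=28 at index 5 -> [-8, -6, 13, 16, 24, 28]


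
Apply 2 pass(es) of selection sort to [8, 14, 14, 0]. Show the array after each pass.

Pass 1: Select minimum 0 at index 3, swap -> [0, 14, 14, 8]
Pass 2: Select minimum 8 at index 3, swap -> [0, 8, 14, 14]


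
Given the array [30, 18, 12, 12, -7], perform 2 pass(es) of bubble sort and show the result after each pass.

After pass 1: [18, 12, 12, -7, 30] (4 swaps)
After pass 2: [12, 12, -7, 18, 30] (3 swaps)
Total swaps: 7


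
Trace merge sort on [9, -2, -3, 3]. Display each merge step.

Divide and conquer:
  Merge [9] + [-2] -> [-2, 9]
  Merge [-3] + [3] -> [-3, 3]
  Merge [-2, 9] + [-3, 3] -> [-3, -2, 3, 9]


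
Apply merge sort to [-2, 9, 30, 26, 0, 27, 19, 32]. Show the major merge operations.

Divide and conquer:
  Merge [-2] + [9] -> [-2, 9]
  Merge [30] + [26] -> [26, 30]
  Merge [-2, 9] + [26, 30] -> [-2, 9, 26, 30]
  Merge [0] + [27] -> [0, 27]
  Merge [19] + [32] -> [19, 32]
  Merge [0, 27] + [19, 32] -> [0, 19, 27, 32]
  Merge [-2, 9, 26, 30] + [0, 19, 27, 32] -> [-2, 0, 9, 19, 26, 27, 30, 32]


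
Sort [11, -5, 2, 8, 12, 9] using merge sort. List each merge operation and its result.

Divide and conquer:
  Merge [-5] + [2] -> [-5, 2]
  Merge [11] + [-5, 2] -> [-5, 2, 11]
  Merge [12] + [9] -> [9, 12]
  Merge [8] + [9, 12] -> [8, 9, 12]
  Merge [-5, 2, 11] + [8, 9, 12] -> [-5, 2, 8, 9, 11, 12]


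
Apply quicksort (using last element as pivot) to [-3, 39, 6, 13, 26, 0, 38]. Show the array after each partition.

Partition 1: pivot=38 at index 5 -> [-3, 6, 13, 26, 0, 38, 39]
Partition 2: pivot=0 at index 1 -> [-3, 0, 13, 26, 6, 38, 39]
Partition 3: pivot=6 at index 2 -> [-3, 0, 6, 26, 13, 38, 39]
Partition 4: pivot=13 at index 3 -> [-3, 0, 6, 13, 26, 38, 39]


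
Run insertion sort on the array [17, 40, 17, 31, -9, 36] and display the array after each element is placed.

First element 17 is already 'sorted'
Insert 40: shifted 0 elements -> [17, 40, 17, 31, -9, 36]
Insert 17: shifted 1 elements -> [17, 17, 40, 31, -9, 36]
Insert 31: shifted 1 elements -> [17, 17, 31, 40, -9, 36]
Insert -9: shifted 4 elements -> [-9, 17, 17, 31, 40, 36]
Insert 36: shifted 1 elements -> [-9, 17, 17, 31, 36, 40]


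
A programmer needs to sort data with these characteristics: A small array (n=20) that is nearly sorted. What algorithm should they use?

Best choice: Insertion sort
Reason: Insertion sort is O(n) for nearly sorted arrays and has low overhead


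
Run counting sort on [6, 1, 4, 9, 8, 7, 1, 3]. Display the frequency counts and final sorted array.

Count array: [0, 2, 0, 1, 1, 0, 1, 1, 1, 1]
(count[i] = number of elements equal to i)
Cumulative count: [0, 2, 2, 3, 4, 4, 5, 6, 7, 8]
Sorted: [1, 1, 3, 4, 6, 7, 8, 9]


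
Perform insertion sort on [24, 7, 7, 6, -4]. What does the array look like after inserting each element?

First element 24 is already 'sorted'
Insert 7: shifted 1 elements -> [7, 24, 7, 6, -4]
Insert 7: shifted 1 elements -> [7, 7, 24, 6, -4]
Insert 6: shifted 3 elements -> [6, 7, 7, 24, -4]
Insert -4: shifted 4 elements -> [-4, 6, 7, 7, 24]


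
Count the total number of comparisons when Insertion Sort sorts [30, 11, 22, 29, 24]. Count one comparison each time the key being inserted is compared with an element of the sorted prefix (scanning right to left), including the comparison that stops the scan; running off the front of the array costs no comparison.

Insert 11: 30 > 11 (shift), reached front = 1 comparison(s) -> [11, 30, 22, 29, 24]
Insert 22: 30 > 22 (shift), 11 <= 22 (stop) = 2 comparison(s) -> [11, 22, 30, 29, 24]
Insert 29: 30 > 29 (shift), 22 <= 29 (stop) = 2 comparison(s) -> [11, 22, 29, 30, 24]
Insert 24: 30 > 24 (shift), 29 > 24 (shift), 22 <= 24 (stop) = 3 comparison(s) -> [11, 22, 24, 29, 30]
Total comparisons: 1 + 2 + 2 + 3 = 8


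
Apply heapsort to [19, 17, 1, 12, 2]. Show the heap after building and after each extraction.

Build heap: [19, 17, 1, 12, 2]
Extract 19: [17, 12, 1, 2, 19]
Extract 17: [12, 2, 1, 17, 19]
Extract 12: [2, 1, 12, 17, 19]
Extract 2: [1, 2, 12, 17, 19]


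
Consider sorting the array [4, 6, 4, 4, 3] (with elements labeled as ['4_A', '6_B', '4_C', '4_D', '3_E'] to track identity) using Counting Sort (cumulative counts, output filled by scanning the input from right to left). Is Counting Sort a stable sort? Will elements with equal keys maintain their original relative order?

Trace Counting Sort on the labeled array (the key is the number; the letter only tracks identity):
  Counts for values 0..6: [0, 0, 0, 1, 3, 0, 1]
  Cumulative counts: [0, 0, 0, 1, 4, 4, 5]
  Scan right to left: place 3_E at output index 0
  Scan right to left: place 4_D at output index 3
  Scan right to left: place 4_C at output index 2
  Scan right to left: place 6_B at output index 4
  Scan right to left: place 4_A at output index 1
  Output: [3_E, 4_A, 4_C, 4_D, 6_B]
Equal keys:
  value 4: originally 4_A, 4_C, 4_D; after sorting 4_A, 4_C, 4_D -> order preserved
All equal keys kept their original relative order. Counting Sort is stable: scanning the input right to left with decreasing cumulative counts places later duplicates at later output positions.
Answer: Stable


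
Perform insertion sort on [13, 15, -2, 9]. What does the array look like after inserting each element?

First element 13 is already 'sorted'
Insert 15: shifted 0 elements -> [13, 15, -2, 9]
Insert -2: shifted 2 elements -> [-2, 13, 15, 9]
Insert 9: shifted 2 elements -> [-2, 9, 13, 15]


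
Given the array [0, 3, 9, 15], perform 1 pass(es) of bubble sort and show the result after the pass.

After pass 1: [0, 3, 9, 15] (0 swaps)
Total swaps: 0


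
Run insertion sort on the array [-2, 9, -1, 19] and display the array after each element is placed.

First element -2 is already 'sorted'
Insert 9: shifted 0 elements -> [-2, 9, -1, 19]
Insert -1: shifted 1 elements -> [-2, -1, 9, 19]
Insert 19: shifted 0 elements -> [-2, -1, 9, 19]


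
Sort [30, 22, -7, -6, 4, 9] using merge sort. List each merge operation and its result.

Divide and conquer:
  Merge [22] + [-7] -> [-7, 22]
  Merge [30] + [-7, 22] -> [-7, 22, 30]
  Merge [4] + [9] -> [4, 9]
  Merge [-6] + [4, 9] -> [-6, 4, 9]
  Merge [-7, 22, 30] + [-6, 4, 9] -> [-7, -6, 4, 9, 22, 30]


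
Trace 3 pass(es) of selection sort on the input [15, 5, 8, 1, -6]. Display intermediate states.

Pass 1: Select minimum -6 at index 4, swap -> [-6, 5, 8, 1, 15]
Pass 2: Select minimum 1 at index 3, swap -> [-6, 1, 8, 5, 15]
Pass 3: Select minimum 5 at index 3, swap -> [-6, 1, 5, 8, 15]


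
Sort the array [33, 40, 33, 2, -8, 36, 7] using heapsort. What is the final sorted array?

Build heap: [40, 33, 36, 2, -8, 33, 7]
Extract 40: [36, 33, 33, 2, -8, 7, 40]
Extract 36: [33, 7, 33, 2, -8, 36, 40]
Extract 33: [33, 7, -8, 2, 33, 36, 40]
Extract 33: [7, 2, -8, 33, 33, 36, 40]
Extract 7: [2, -8, 7, 33, 33, 36, 40]
Extract 2: [-8, 2, 7, 33, 33, 36, 40]


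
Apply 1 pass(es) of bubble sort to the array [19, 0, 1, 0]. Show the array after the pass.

After pass 1: [0, 1, 0, 19] (3 swaps)
Total swaps: 3


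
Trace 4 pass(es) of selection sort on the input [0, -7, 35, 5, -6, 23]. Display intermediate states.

Pass 1: Select minimum -7 at index 1, swap -> [-7, 0, 35, 5, -6, 23]
Pass 2: Select minimum -6 at index 4, swap -> [-7, -6, 35, 5, 0, 23]
Pass 3: Select minimum 0 at index 4, swap -> [-7, -6, 0, 5, 35, 23]
Pass 4: Select minimum 5 at index 3, swap -> [-7, -6, 0, 5, 35, 23]


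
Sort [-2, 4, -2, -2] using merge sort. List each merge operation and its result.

Divide and conquer:
  Merge [-2] + [4] -> [-2, 4]
  Merge [-2] + [-2] -> [-2, -2]
  Merge [-2, 4] + [-2, -2] -> [-2, -2, -2, 4]


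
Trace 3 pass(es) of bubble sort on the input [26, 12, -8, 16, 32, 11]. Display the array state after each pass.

After pass 1: [12, -8, 16, 26, 11, 32] (4 swaps)
After pass 2: [-8, 12, 16, 11, 26, 32] (2 swaps)
After pass 3: [-8, 12, 11, 16, 26, 32] (1 swaps)
Total swaps: 7


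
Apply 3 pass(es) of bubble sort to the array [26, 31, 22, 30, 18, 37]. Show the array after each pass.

After pass 1: [26, 22, 30, 18, 31, 37] (3 swaps)
After pass 2: [22, 26, 18, 30, 31, 37] (2 swaps)
After pass 3: [22, 18, 26, 30, 31, 37] (1 swaps)
Total swaps: 6
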